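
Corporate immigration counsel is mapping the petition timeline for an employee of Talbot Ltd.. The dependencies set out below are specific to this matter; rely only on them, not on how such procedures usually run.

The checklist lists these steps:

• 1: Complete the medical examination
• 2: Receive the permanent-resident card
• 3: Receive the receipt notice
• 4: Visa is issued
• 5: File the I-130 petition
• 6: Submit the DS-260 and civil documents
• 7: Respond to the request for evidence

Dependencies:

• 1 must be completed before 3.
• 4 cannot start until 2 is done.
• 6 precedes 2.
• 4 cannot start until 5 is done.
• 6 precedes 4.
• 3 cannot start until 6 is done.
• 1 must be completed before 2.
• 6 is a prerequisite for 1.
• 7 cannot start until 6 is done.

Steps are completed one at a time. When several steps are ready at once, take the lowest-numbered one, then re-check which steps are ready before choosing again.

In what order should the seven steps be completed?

5 and 6 have no prerequisites; 5 has the earlier label, so 5 is first.
Next only 6 has its prerequisites met → 6.
1 and 7 are both available; 1 has the earlier label → 1.
Now 2, 3 and 7 have their prerequisites met. 2 has the earlier label, so 2 next.
4 now also ready, so the ready set is {3, 4, 7}; 3 has the earlier label → 3.
Now 4 and 7 have their prerequisites met. 4 has the earlier label, so 4 next.
7 is the only step now ready → 7.

5, 6, 1, 2, 3, 4, 7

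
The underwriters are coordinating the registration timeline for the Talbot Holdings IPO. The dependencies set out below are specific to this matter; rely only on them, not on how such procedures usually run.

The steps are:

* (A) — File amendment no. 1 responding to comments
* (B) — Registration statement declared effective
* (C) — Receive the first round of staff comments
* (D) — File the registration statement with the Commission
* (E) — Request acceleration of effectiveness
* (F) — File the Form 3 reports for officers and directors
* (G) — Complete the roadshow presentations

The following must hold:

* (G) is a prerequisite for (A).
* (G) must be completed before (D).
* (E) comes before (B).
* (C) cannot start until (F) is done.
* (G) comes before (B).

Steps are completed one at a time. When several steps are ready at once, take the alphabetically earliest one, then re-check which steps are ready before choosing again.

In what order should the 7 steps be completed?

(E), (F), (C), (G), (A), (B), (D)

(E), (F) and (G) have no prerequisites; (E) has the earlier label, so (E) is first.
Ready: (F) and (G). (F) has the earlier label → (F).
(C) now also ready, so the ready set is {(C), (G)}; (C) has the earlier label → (C).
That leaves (G) as the only ready step → (G).
Now (A), (B) and (D) have their prerequisites met. (A) has the earlier label, so (A) next.
(B) and (D) are both available; (B) has the earlier label → (B).
(D) is the only step now ready → (D).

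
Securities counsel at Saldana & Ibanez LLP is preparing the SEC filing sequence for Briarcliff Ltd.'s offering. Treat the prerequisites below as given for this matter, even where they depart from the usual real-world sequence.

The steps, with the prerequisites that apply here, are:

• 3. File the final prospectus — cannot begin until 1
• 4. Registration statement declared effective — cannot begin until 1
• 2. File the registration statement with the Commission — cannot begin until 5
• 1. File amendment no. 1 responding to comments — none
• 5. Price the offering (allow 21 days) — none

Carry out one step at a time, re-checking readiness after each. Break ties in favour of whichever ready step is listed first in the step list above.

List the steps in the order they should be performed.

Nothing is required for 1 and 5. 1 is listed earlier → 1 first.
Ready: 3, 4 and 5. 3 is listed earlier → 3.
Now 4 and 5 have their prerequisites met. 4 is listed earlier, so 4 next.
Next only 5 has its prerequisites met → 5.
2 needed 5, now all done → 2.

1, 3, 4, 5, 2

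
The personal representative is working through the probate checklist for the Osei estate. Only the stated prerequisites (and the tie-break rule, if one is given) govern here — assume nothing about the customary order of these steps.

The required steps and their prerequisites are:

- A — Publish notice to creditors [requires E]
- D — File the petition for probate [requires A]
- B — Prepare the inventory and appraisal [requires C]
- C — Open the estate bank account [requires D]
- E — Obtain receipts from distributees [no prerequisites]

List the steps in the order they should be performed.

E A D C B

E is the only step with nothing outstanding, so it goes first.
Next only A has its prerequisites met → A.
D needed A, now all done → D.
C needed D, now all done → C.
B is the only step now ready → B.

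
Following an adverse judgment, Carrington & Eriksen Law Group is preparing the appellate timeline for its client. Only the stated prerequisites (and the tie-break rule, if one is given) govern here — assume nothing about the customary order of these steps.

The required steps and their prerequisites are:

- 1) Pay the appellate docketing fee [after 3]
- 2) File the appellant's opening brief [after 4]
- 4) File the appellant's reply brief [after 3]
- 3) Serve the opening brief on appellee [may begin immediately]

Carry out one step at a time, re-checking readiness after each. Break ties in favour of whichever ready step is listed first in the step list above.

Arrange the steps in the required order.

3 has no prerequisites → 3 first.
Now 1 and 4 have their prerequisites met. 1 is listed earlier, so 1 next.
Next only 4 has its prerequisites met → 4.
2 needed 4, now all done → 2.

3, 1, 4, 2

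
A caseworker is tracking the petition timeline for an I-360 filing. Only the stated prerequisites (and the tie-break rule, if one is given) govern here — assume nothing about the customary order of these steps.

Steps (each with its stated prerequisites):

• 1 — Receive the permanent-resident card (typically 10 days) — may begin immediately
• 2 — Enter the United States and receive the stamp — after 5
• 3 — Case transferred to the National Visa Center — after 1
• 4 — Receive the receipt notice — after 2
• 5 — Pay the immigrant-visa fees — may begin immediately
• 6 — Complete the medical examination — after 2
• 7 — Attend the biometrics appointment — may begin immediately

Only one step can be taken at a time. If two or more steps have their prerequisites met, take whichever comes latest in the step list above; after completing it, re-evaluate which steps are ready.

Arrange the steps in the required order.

7 → 5 → 2 → 6 → 4 → 1 → 3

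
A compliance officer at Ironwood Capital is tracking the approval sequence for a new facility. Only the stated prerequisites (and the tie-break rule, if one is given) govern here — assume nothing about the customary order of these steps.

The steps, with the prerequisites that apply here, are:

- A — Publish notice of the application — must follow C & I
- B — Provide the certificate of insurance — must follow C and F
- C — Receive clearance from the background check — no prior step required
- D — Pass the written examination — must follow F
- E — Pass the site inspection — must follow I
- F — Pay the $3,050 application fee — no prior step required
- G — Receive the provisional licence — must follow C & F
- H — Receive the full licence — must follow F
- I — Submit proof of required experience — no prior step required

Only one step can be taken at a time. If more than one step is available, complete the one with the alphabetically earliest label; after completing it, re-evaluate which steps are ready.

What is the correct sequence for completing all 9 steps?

C, F and I have no prerequisites; C has the earlier label, so C is first.
F and I are both available; F has the earlier label → F.
B, D, G and H now also ready, so the ready set is {B, D, G, H, I}; B has the earlier label → B.
Now D, G, H and I have their prerequisites met. D has the earlier label, so D next.
G, H and I are all available; G has the earlier label → G.
Now H and I have their prerequisites met. H has the earlier label, so H next.
Next only I has its prerequisites met → I.
A and E are both available; A has the earlier label → A.
E is the only step now ready → E.

C F B D G H I A E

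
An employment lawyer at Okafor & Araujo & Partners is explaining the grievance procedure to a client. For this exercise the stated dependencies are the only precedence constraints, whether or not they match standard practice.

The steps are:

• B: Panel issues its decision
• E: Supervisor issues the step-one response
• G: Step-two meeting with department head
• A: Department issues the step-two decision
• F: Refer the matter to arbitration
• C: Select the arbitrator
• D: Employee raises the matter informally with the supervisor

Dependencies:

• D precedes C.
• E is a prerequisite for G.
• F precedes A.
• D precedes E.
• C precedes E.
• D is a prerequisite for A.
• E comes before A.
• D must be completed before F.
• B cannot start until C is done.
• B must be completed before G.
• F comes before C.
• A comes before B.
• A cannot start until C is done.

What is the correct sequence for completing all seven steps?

D has no prerequisites → D first.
F needed D, now all done → F.
That leaves C as the only ready step → C.
E is the only step now ready → E.
Next only A has its prerequisites met → A.
B needed A and C, now all done → B.
G needed B and E, now all done → G.

D, F, C, E, A, B, G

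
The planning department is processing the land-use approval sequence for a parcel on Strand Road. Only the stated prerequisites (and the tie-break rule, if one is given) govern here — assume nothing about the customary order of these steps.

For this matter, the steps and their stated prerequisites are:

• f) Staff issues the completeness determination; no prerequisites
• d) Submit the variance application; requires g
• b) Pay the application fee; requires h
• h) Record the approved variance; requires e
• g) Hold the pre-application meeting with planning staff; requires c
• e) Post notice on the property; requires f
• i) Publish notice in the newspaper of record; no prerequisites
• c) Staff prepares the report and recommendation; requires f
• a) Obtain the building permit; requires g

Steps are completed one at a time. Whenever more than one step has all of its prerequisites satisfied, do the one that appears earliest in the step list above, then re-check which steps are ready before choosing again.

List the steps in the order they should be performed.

f, e, h, b, i, c, g, d, a

f and i have no prerequisites; f is listed earlier, so f is first.
e, i and c are all available; e is listed earlier → e.
Ready: h, i and c. h is listed earlier → h.
Ready: b, i and c. b is listed earlier → b.
i and c are both available; i is listed earlier → i.
That leaves c as the only ready step → c.
Next only g has its prerequisites met → g.
Now d and a have their prerequisites met. d is listed earlier, so d next.
Next only a has its prerequisites met → a.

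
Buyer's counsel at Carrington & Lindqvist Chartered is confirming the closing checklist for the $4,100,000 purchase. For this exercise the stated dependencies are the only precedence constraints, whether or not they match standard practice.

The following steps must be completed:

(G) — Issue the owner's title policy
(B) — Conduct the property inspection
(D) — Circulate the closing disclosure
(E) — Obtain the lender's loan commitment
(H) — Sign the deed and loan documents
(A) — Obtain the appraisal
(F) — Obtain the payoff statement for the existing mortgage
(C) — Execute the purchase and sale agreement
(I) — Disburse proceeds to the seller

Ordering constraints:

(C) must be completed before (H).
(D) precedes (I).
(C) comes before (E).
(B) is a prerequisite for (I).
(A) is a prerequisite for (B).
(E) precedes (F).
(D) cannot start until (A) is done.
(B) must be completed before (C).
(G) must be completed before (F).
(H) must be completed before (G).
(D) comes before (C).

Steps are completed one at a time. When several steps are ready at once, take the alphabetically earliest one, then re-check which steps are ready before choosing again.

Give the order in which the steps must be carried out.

(A) (B) (D) (C) (E) (H) (G) (F) (I)

(A) has no prerequisites → (A) first.
(B) and (D) are both available; (B) has the earlier label → (B).
That leaves (D) as the only ready step → (D).
Ready: (C) and (I). (C) has the earlier label → (C).
(E) and (H) now also ready, so the ready set is {(E), (H), (I)}; (E) has the earlier label → (E).
Now (H) and (I) have their prerequisites met. (H) has the earlier label, so (H) next.
Now (G) and (I) have their prerequisites met. (G) has the earlier label, so (G) next.
Ready: (F) and (I). (F) has the earlier label → (F).
(I) needed (B) and (D), now all done → (I).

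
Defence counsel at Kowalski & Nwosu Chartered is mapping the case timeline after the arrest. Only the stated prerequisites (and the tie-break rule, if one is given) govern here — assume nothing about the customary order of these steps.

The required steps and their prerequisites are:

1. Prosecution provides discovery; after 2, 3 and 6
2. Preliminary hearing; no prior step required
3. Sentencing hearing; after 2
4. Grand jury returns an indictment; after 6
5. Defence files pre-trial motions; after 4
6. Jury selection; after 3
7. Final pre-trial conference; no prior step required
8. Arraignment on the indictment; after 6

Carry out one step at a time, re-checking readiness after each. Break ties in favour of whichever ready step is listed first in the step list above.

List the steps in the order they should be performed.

2 and 7 have no prerequisites; 2 is listed earlier, so 2 is first.
3 now also ready, so the ready set is {3, 7}; 3 is listed earlier → 3.
Now 6 and 7 have their prerequisites met. 6 is listed earlier, so 6 next.
1, 4 and 8 now also ready, so the ready set is {1, 4, 7, 8}; 1 is listed earlier → 1.
Now 4, 7 and 8 have their prerequisites met. 4 is listed earlier, so 4 next.
Now 5, 7 and 8 have their prerequisites met. 5 is listed earlier, so 5 next.
Ready: 7 and 8. 7 is listed earlier → 7.
8 needed 6, now all done → 8.

2, 3, 6, 1, 4, 5, 7, 8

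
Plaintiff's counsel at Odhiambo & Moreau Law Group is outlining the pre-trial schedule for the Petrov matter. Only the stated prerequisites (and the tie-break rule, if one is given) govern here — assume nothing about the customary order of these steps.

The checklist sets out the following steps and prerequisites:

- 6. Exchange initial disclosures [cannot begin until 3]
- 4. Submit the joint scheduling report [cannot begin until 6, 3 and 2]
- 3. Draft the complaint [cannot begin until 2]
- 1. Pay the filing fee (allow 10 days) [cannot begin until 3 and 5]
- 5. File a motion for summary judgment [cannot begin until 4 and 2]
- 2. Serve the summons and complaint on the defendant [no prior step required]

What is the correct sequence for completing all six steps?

2 3 6 4 5 1

Only 2 has no prerequisites, so it is first.
3 is the only step now ready → 3.
6 is the only step now ready → 6.
4 needed 6, 3 and 2, now all done → 4.
5 needed 4 and 2, now all done → 5.
1 needed 3 and 5, now all done → 1.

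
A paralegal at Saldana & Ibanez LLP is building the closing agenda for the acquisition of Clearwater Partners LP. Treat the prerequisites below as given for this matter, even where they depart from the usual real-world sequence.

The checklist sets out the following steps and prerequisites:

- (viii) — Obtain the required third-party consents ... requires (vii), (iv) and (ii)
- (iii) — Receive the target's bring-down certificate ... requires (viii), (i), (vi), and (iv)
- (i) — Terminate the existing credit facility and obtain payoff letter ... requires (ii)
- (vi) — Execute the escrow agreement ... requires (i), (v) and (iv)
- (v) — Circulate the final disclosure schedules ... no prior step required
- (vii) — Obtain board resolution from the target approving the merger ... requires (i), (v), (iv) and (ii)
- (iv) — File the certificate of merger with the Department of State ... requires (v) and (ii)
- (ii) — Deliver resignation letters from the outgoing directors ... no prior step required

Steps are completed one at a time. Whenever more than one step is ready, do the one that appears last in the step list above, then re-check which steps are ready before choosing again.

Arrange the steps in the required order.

(ii) → (v) → (iv) → (i) → (vii) → (vi) → (viii) → (iii)

Nothing is required for (ii) and (v). (ii) is listed later → (ii) first.
(v) and (i) are both available; (v) is listed later → (v).
(iv) and (i) are both available; (iv) is listed later → (iv).
(i) is the only step now ready → (i).
(vii) and (vi) are both available; (vii) is listed later → (vii).
(viii) now also ready, so the ready set is {(vi), (viii)}; (vi) is listed later → (vi).
That leaves (viii) as the only ready step → (viii).
(iii) is the only step now ready → (iii).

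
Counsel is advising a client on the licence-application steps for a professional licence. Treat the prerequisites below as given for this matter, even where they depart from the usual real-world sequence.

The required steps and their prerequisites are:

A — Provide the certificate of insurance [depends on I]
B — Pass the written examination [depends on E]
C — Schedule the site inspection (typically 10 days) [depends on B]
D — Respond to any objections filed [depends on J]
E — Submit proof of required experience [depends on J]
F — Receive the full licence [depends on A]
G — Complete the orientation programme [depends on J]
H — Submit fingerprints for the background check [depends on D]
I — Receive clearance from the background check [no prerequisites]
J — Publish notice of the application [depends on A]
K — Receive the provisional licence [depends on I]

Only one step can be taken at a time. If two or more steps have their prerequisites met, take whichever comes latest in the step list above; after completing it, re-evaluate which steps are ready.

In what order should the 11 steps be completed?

I → K → A → J → G → F → E → D → H → B → C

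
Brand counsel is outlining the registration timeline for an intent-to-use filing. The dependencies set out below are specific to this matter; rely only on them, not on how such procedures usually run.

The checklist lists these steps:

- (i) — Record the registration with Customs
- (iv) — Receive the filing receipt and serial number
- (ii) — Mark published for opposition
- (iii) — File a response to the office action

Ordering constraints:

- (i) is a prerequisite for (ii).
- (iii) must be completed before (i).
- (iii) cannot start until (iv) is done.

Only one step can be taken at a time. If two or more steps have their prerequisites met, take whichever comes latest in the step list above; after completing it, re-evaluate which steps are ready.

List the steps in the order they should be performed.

(iv) is the only step with nothing outstanding, so it goes first.
Next only (iii) has its prerequisites met → (iii).
(i) needed (iii), now all done → (i).
(ii) needed (i), now all done → (ii).

(iv) → (iii) → (i) → (ii)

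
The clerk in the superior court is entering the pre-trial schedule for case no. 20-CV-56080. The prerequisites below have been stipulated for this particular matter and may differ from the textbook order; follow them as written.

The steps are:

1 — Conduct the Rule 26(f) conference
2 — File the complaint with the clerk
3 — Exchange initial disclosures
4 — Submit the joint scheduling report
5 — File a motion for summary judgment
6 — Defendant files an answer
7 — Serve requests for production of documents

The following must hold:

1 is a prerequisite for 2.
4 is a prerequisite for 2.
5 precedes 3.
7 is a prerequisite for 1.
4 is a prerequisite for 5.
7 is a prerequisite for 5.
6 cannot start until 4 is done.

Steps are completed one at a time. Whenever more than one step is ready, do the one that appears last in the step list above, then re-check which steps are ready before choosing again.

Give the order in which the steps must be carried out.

7 → 4 → 6 → 5 → 3 → 1 → 2

7 and 4 have no prerequisites; 7 is listed later, so 7 is first.
Ready: 4 and 1. 4 is listed later → 4.
6 and 5 now also ready, so the ready set is {6, 5, 1}; 6 is listed later → 6.
Now 5 and 1 have their prerequisites met. 5 is listed later, so 5 next.
3 now also ready, so the ready set is {3, 1}; 3 is listed later → 3.
That leaves 1 as the only ready step → 1.
Next only 2 has its prerequisites met → 2.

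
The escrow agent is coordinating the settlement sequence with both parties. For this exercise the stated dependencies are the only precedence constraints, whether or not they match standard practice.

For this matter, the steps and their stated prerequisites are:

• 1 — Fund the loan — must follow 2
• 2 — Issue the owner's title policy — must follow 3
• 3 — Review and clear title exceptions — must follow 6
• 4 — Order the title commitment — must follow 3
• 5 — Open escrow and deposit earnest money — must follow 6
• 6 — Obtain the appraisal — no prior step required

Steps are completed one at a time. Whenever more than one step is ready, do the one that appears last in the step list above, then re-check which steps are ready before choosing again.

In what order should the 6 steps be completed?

6 5 3 4 2 1

6 has no prerequisites → 6 first.
Ready: 5 and 3. 5 is listed later → 5.
3 is the only step now ready → 3.
4 and 2 are both available; 4 is listed later → 4.
That leaves 2 as the only ready step → 2.
1 needed 2, now all done → 1.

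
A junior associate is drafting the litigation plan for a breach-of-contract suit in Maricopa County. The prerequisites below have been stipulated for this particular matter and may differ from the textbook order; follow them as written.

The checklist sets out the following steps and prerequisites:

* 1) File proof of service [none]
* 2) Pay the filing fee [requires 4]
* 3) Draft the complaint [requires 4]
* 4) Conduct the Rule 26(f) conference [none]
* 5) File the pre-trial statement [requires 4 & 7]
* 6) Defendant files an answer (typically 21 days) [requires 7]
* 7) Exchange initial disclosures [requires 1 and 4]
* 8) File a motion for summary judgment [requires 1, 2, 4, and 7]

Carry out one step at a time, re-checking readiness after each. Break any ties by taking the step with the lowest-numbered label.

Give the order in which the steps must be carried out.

Nothing is required for 1 and 4. 1 has the earlier label → 1 first.
That leaves 4 as the only ready step → 4.
Now 2, 3 and 7 have their prerequisites met. 2 has the earlier label, so 2 next.
Ready: 3 and 7. 3 has the earlier label → 3.
Next only 7 has its prerequisites met → 7.
Now 5, 6 and 8 have their prerequisites met. 5 has the earlier label, so 5 next.
Ready: 6 and 8. 6 has the earlier label → 6.
8 is the only step now ready → 8.

1, 4, 2, 3, 7, 5, 6, 8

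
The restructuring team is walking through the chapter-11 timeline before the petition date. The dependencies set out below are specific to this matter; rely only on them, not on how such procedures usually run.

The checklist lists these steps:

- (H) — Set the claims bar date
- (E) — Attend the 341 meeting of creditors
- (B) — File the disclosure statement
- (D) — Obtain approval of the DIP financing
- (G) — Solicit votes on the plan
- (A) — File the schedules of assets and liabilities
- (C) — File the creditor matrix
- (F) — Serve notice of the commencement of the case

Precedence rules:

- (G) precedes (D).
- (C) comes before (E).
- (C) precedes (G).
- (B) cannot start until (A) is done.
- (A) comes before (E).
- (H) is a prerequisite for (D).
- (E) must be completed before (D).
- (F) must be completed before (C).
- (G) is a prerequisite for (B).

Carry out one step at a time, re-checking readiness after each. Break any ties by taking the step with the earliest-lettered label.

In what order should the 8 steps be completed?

(A), (F), (C), (E), (G), (B), (H), (D)

(A), (F) and (H) have no prerequisites; (A) has the earlier label, so (A) is first.
Ready: (F) and (H). (F) has the earlier label → (F).
(C) now also ready, so the ready set is {(C), (H)}; (C) has the earlier label → (C).
(E), (G) and (H) are all available; (E) has the earlier label → (E).
Ready: (G) and (H). (G) has the earlier label → (G).
Now (B) and (H) have their prerequisites met. (B) has the earlier label, so (B) next.
That leaves (H) as the only ready step → (H).
Next only (D) has its prerequisites met → (D).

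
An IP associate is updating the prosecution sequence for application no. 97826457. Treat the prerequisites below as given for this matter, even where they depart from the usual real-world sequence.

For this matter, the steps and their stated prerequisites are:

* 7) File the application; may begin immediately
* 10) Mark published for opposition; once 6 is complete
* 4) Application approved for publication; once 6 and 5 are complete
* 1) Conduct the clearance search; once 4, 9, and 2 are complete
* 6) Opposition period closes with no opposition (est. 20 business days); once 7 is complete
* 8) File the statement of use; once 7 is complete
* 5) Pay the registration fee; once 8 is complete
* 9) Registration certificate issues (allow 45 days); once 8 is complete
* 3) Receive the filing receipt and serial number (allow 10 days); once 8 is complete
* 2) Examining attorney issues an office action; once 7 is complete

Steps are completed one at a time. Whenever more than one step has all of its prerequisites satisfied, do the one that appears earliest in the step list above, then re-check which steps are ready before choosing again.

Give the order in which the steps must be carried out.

Only 7 has no prerequisites, so it is first.
6, 8 and 2 are all available; 6 is listed earlier → 6.
Now 10, 8 and 2 have their prerequisites met. 10 is listed earlier, so 10 next.
Ready: 8 and 2. 8 is listed earlier → 8.
5, 9 and 3 now also ready, so the ready set is {5, 9, 3, 2}; 5 is listed earlier → 5.
4 now also ready, so the ready set is {4, 9, 3, 2}; 4 is listed earlier → 4.
Ready: 9, 3 and 2. 9 is listed earlier → 9.
Now 3 and 2 have their prerequisites met. 3 is listed earlier, so 3 next.
2 needed 7, now all done → 2.
1 needed 4, 9 and 2, now all done → 1.

7 → 6 → 10 → 8 → 5 → 4 → 9 → 3 → 2 → 1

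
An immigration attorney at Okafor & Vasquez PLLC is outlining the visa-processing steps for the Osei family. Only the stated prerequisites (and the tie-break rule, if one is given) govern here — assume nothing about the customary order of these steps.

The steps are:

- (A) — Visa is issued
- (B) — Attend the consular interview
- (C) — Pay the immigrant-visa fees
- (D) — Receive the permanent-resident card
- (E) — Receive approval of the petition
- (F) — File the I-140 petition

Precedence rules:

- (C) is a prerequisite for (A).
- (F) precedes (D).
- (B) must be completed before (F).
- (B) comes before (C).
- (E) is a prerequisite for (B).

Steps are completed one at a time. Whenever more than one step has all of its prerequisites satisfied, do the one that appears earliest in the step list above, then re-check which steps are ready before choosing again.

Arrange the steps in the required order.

(E) (B) (C) (A) (F) (D)

(E) is the only step with nothing outstanding, so it goes first.
(B) needed (E), now all done → (B).
Now (C) and (F) have their prerequisites met. (C) is listed earlier, so (C) next.
(A) and (F) are both available; (A) is listed earlier → (A).
(F) needed (B), now all done → (F).
(D) is the only step now ready → (D).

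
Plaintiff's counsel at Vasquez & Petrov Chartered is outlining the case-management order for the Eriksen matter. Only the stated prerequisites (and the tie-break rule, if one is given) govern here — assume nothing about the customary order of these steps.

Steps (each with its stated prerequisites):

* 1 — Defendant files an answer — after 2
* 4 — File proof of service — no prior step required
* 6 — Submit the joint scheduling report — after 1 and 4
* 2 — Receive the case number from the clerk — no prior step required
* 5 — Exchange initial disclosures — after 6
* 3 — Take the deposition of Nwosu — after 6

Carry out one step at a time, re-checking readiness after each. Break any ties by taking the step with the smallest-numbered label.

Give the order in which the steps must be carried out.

2, 1, 4, 6, 3, 5

Nothing is required for 2 and 4. 2 has the earlier label → 2 first.
Ready: 1 and 4. 1 has the earlier label → 1.
4 is the only step now ready → 4.
Next only 6 has its prerequisites met → 6.
Ready: 3 and 5. 3 has the earlier label → 3.
5 is the only step now ready → 5.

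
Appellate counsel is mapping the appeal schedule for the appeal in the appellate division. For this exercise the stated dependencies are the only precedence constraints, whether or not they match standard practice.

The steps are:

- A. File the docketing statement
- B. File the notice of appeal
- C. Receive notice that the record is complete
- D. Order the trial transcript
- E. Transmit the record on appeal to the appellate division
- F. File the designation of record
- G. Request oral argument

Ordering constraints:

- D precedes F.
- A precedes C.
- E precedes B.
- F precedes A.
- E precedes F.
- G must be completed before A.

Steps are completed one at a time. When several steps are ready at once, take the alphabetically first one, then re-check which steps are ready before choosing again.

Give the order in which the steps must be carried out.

Nothing is required for D, E and G. D has the earlier label → D first.
Now E and G have their prerequisites met. E has the earlier label, so E next.
B, F and G are all available; B has the earlier label → B.
Now F and G have their prerequisites met. F has the earlier label, so F next.
That leaves G as the only ready step → G.
A is the only step now ready → A.
C is the only step now ready → C.

D → E → B → F → G → A → C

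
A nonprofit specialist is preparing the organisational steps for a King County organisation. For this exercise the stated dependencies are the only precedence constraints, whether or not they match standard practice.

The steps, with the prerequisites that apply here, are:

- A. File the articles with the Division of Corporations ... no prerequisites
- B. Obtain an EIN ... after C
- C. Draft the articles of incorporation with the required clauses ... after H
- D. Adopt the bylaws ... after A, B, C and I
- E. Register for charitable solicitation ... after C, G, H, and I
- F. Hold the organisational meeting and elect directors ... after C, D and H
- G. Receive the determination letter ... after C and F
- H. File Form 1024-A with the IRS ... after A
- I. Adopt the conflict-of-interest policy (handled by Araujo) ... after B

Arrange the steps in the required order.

A H C B I D F G E

Only A has no prerequisites, so it is first.
H needed A, now all done → H.
C is the only step now ready → C.
Next only B has its prerequisites met → B.
I needed B, now all done → I.
D is the only step now ready → D.
F is the only step now ready → F.
That leaves G as the only ready step → G.
Next only E has its prerequisites met → E.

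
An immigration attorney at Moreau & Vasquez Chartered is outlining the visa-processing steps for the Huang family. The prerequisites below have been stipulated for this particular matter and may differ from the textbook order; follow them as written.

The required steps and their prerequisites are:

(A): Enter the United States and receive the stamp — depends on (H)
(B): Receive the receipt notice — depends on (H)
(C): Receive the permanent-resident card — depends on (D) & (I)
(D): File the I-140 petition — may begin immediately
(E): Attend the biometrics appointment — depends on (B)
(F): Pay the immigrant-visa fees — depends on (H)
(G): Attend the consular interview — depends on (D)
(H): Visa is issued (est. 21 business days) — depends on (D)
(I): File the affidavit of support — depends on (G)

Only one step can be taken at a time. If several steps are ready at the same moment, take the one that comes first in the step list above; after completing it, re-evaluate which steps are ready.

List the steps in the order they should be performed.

(D), (G), (H), (A), (B), (E), (F), (I), (C)

Only (D) has no prerequisites, so it is first.
Ready: (G) and (H). (G) is listed earlier → (G).
Ready: (H) and (I). (H) is listed earlier → (H).
(A), (B) and (F) now also ready, so the ready set is {(A), (B), (F), (I)}; (A) is listed earlier → (A).
Now (B), (F) and (I) have their prerequisites met. (B) is listed earlier, so (B) next.
Now (E), (F) and (I) have their prerequisites met. (E) is listed earlier, so (E) next.
Ready: (F) and (I). (F) is listed earlier → (F).
(I) needed (G), now all done → (I).
That leaves (C) as the only ready step → (C).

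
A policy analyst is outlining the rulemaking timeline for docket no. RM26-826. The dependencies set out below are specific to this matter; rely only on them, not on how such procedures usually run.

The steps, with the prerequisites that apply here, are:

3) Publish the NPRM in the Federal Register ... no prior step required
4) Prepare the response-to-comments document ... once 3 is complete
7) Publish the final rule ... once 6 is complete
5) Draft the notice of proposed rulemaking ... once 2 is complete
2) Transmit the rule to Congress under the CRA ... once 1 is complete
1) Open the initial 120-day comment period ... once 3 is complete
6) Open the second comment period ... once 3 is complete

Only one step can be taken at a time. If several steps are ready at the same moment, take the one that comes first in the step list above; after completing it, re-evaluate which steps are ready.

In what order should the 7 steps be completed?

3, 4, 1, 2, 5, 6, 7

3 is the only step with nothing outstanding, so it goes first.
Ready: 4, 1 and 6. 4 is listed earlier → 4.
Now 1 and 6 have their prerequisites met. 1 is listed earlier, so 1 next.
2 now also ready, so the ready set is {2, 6}; 2 is listed earlier → 2.
5 now also ready, so the ready set is {5, 6}; 5 is listed earlier → 5.
6 needed 3, now all done → 6.
7 needed 6, now all done → 7.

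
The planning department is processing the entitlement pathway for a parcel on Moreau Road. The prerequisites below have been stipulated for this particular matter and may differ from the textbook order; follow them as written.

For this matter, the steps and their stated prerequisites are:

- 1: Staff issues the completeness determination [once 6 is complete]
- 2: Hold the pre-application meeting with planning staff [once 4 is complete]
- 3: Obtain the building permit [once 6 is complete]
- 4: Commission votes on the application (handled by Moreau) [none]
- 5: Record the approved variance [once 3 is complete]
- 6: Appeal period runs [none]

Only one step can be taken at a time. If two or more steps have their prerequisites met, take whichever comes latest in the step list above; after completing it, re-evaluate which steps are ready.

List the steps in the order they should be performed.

Nothing is required for 6 and 4. 6 is listed later → 6 first.
3 and 1 now also ready, so the ready set is {4, 3, 1}; 4 is listed later → 4.
Ready: 3, 2 and 1. 3 is listed later → 3.
5 now also ready, so the ready set is {5, 2, 1}; 5 is listed later → 5.
Now 2 and 1 have their prerequisites met. 2 is listed later, so 2 next.
That leaves 1 as the only ready step → 1.

6, 4, 3, 5, 2, 1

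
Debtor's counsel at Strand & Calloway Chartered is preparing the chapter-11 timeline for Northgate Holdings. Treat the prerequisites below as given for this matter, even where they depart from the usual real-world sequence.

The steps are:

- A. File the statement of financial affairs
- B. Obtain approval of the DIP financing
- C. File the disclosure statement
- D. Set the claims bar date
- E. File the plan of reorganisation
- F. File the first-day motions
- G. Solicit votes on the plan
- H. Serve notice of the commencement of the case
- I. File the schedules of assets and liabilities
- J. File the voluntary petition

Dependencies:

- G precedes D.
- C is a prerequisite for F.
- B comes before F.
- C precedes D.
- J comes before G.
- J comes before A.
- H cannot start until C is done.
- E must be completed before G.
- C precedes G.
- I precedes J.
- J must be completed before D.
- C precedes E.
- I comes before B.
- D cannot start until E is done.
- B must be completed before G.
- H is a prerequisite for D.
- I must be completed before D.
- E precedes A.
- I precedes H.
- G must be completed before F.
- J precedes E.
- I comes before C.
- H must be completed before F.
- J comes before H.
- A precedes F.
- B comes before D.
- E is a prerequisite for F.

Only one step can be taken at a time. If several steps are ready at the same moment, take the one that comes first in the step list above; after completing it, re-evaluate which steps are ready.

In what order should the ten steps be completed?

I has no prerequisites → I first.
Ready: B, C and J. B is listed earlier → B.
Ready: C and J. C is listed earlier → C.
That leaves J as the only ready step → J.
Now E and H have their prerequisites met. E is listed earlier, so E next.
Now A, G and H have their prerequisites met. A is listed earlier, so A next.
G and H are both available; G is listed earlier → G.
Next only H has its prerequisites met → H.
Ready: D and F. D is listed earlier → D.
That leaves F as the only ready step → F.

I, B, C, J, E, A, G, H, D, F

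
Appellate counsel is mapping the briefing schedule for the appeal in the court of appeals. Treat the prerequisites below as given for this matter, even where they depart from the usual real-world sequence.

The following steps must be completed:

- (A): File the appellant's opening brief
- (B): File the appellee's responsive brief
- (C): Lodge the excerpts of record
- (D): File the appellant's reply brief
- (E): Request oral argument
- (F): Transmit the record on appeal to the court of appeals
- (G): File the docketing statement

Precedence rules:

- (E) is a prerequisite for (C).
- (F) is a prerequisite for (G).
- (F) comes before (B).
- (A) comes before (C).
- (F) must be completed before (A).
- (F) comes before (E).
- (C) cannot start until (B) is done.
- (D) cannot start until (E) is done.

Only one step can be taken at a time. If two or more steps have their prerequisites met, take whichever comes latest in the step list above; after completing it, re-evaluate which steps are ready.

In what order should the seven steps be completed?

(F), (G), (E), (D), (B), (A), (C)

(F) has no prerequisites → (F) first.
(G), (E), (B) and (A) are all available; (G) is listed later → (G).
Now (E), (B) and (A) have their prerequisites met. (E) is listed later, so (E) next.
Ready: (D), (B) and (A). (D) is listed later → (D).
(B) and (A) are both available; (B) is listed later → (B).
Next only (A) has its prerequisites met → (A).
That leaves (C) as the only ready step → (C).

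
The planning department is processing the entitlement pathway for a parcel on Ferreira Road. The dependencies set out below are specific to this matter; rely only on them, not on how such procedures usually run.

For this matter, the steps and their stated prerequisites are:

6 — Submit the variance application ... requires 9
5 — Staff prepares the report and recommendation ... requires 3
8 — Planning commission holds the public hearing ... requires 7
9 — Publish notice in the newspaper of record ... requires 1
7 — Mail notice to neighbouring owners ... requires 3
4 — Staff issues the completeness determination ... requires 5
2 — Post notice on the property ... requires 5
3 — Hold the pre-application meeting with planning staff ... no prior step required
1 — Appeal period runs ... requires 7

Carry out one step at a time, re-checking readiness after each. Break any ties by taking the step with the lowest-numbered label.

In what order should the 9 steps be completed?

3, 5, 2, 4, 7, 1, 8, 9, 6

3 is the only step with nothing outstanding, so it goes first.
5 and 7 are both available; 5 has the earlier label → 5.
Now 2, 4 and 7 have their prerequisites met. 2 has the earlier label, so 2 next.
Ready: 4 and 7. 4 has the earlier label → 4.
Next only 7 has its prerequisites met → 7.
Now 1 and 8 have their prerequisites met. 1 has the earlier label, so 1 next.
8 and 9 are both available; 8 has the earlier label → 8.
Next only 9 has its prerequisites met → 9.
6 needed 9, now all done → 6.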